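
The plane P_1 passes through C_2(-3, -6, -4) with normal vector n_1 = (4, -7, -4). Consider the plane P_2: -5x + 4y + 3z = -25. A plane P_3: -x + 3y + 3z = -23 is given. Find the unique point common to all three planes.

(-1, -6, -2)

P_1: n_1·r = n_1·C_2 gives 4x - 7y - 4z = 46.
Solving the 3×3 linear system 4x - 7y - 4z = 46, -5x + 4y + 3z = -25, -x + 3y + 3z = -23 (e.g. by elimination or Cramer's rule, determinant = -28) gives (-1, -6, -2).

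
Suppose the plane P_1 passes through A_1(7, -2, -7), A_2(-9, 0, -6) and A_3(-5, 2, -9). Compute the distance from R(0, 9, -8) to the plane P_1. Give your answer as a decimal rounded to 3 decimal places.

6.467

A_1A_2 = (-16, 2, 1), A_1A_3 = (-12, 4, -2); a normal to P_1 is A_1A_2 × A_1A_3 = (-8, -44, -40).
Using A_1: P_1 has equation -8x - 44y - 40z = 312.
n·R − d = (-8)·(0) + (-44)·(9) + (-40)·(-8) − 312 = -388; |n| = √3600.
Distance = |-388| / √3600 = 388/√3600 ≈ 6.467.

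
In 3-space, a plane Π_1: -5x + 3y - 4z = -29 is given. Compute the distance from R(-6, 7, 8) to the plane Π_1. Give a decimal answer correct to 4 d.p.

n·R − d = (-5)·(-6) + (3)·(7) + (-4)·(8) − (-29) = 48; |n| = √50.
Distance = |48| / √50 = 48/√50 ≈ 6.7882.

6.7882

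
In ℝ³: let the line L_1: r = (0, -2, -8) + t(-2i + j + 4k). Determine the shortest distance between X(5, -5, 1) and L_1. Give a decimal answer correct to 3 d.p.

9.477

Taking (0, -2, -8) on L_1 with direction v = (-2, 1, 4): w = X − (0, -2, -8) = (5, -3, 9), and w × v = (-21, -38, -1).
Distance = |w × v| / |v| = √1886 / √21 ≈ 9.477.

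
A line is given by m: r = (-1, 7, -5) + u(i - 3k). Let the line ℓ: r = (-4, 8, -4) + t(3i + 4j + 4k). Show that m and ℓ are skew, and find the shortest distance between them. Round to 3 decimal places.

2.481

Common perpendicular direction n = (1, 0, -3) × (3, 4, 4) = (12, -13, 4).
With w = (-4, 8, -4) − (-1, 7, -5) = (-3, 1, 1), w · n = -45.
Since n ≠ 0 the lines are not parallel, and w · n = -45 ≠ 0 so they do not intersect; hence they are skew.
Distance = |w · n| / |n| = |-45| / √329 ≈ 2.481.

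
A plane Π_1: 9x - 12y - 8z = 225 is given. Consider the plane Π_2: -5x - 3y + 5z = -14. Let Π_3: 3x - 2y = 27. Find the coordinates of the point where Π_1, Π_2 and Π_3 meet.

(1, -12, -9)

Solving the 3×3 linear system 9x - 12y - 8z = 225, -5x - 3y + 5z = -14, 3x - 2y = 27 (e.g. by elimination or Cramer's rule, determinant = -242) gives (1, -12, -9).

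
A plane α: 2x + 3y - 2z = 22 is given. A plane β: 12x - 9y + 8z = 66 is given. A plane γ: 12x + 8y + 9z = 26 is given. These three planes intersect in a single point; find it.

(8, -2, -6)

Solving the 3×3 linear system 2x + 3y - 2z = 22, 12x - 9y + 8z = 66, 12x + 8y + 9z = 26 (e.g. by elimination or Cramer's rule, determinant = -734) gives (8, -2, -6).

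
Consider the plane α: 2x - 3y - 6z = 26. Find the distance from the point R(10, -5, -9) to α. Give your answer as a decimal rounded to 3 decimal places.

9.000

n·R − d = (2)·(10) + (-3)·(-5) + (-6)·(-9) − 26 = 63; |n| = √49.
Distance = |63| / √49 = 63/√49 ≈ 9.000.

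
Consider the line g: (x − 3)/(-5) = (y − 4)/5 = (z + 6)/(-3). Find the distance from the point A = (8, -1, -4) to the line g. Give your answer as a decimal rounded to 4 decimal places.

0.9206

g has direction (-5, 5, -3) through (3, 4, -6).
Taking (3, 4, -6) on g with direction v = (-5, 5, -3): w = A − (3, 4, -6) = (5, -5, 2), and w × v = (5, 5, 0).
Distance = |w × v| / |v| = √50 / √59 ≈ 0.9206.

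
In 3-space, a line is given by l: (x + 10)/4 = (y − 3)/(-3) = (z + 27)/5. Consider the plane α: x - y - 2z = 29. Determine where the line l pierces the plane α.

l has direction (4, -3, 5) through (-10, 3, -27).
Substitute r = (-10, 3, -27) + t(4, -3, 5) into the plane: 41 + (-3)t = 29, so t = 4.
Intersection: (-10, 3, -27) + 4·(4, -3, 5) = (6, -9, -7).

(6, -9, -7)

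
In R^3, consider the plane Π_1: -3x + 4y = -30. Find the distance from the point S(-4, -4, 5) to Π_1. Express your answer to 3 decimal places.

5.200

n·S − d = (-3)·(-4) + (4)·(-4) + (0)·(5) − (-30) = 26; |n| = √25.
Distance = |26| / √25 = 26/√25 ≈ 5.200.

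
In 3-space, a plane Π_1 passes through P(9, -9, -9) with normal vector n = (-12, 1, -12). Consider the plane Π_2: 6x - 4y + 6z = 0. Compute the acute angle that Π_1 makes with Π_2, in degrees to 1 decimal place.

21.9

Π_1: n·r = n·P gives -12x + y - 12z = -9.
cos θ = |n₁·n₂| / (|n₁||n₂|) = |-148| / (√289 · √88).
θ = arccos(0.92805) ≈ 21.9°.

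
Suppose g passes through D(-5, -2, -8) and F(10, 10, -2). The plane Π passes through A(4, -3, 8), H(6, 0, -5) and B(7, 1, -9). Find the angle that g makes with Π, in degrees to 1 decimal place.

A direction vector for g is F − D = (15, 12, 6).
AH = (2, 3, -13), AB = (3, 4, -17); a normal to Π is AH × AB = (1, -5, -1).
Using A: Π has equation x - 5y - z = 11.
sin θ = |n·v| / (|n||v|) = |-51| / (√27 · √405) = 0.48771.
θ ≈ 29.2°.

29.2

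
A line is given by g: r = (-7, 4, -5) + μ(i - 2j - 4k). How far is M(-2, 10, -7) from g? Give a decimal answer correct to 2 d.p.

8.06

Taking (-7, 4, -5) on g with direction v = (1, -2, -4): w = M − (-7, 4, -5) = (5, 6, -2), and w × v = (-28, 18, -16).
Distance = |w × v| / |v| = √1364 / √21 ≈ 8.06.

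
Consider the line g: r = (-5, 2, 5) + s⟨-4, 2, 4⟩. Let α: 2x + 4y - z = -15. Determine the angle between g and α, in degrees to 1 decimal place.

sin θ = |n·v| / (|n||v|) = |-4| / (√21 · √36) = 0.14548.
θ ≈ 8.4°.

8.4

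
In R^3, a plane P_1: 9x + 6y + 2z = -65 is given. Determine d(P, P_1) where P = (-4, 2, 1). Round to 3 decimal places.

n·P − d = (9)·(-4) + (6)·(2) + (2)·(1) − (-65) = 43; |n| = √121.
Distance = |43| / √121 = 43/√121 ≈ 3.909.

3.909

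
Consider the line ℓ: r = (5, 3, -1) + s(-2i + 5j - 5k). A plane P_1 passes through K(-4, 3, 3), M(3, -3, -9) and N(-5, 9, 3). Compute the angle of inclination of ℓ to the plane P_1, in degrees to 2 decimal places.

KM = (7, -6, -12), KN = (-1, 6, 0); a normal to P_1 is KM × KN = (72, 12, 36).
Using K: P_1 has equation 72x + 12y + 36z = -144.
sin θ = |n·v| / (|n||v|) = |-264| / (√6624 · √54) = 0.44141.
θ ≈ 26.19°.

26.19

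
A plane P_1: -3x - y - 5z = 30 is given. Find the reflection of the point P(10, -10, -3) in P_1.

(4, -12, -13)

λ = (n·P − d)/|n|² = (-5 − 30)/35 = -1.
Reflection = P − 2λn = (10, -10, -3) − (-2)·(-3, -1, -5) = (4, -12, -13).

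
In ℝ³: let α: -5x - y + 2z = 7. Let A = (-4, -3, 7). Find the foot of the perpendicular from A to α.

(1, -2, 5)

Foot = A − λn with λ = (n·A − d)/|n|² = (37 − 7)/30 = 1.
Foot = (-4, -3, 7) − 1·(-5, -1, 2) = (1, -2, 5).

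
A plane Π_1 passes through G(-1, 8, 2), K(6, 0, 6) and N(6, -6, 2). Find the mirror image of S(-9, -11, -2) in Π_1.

GK = (7, -8, 4), GN = (7, -14, 0); a normal to Π_1 is GK × GN = (56, 28, -42).
Using G: Π_1 has equation 56x + 28y - 42z = 84.
λ = (n·S − d)/|n|² = (-728 − 84)/5684 = -1/7.
Reflection = S − 2λn = (-9, -11, -2) − (-2/7)·(56, 28, -42) = (7, -3, -14).

(7, -3, -14)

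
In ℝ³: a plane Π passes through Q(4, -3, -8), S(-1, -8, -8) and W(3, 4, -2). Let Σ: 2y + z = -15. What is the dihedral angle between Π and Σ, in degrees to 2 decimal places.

81.18

QS = (-5, -5, 0), QW = (-1, 7, 6); a normal to Π is QS × QW = (-30, 30, -40).
Using Q: Π has equation -30x + 30y - 40z = 110.
cos θ = |n₁·n₂| / (|n₁||n₂|) = |20| / (√3400 · √5).
θ = arccos(0.15339) ≈ 81.18°.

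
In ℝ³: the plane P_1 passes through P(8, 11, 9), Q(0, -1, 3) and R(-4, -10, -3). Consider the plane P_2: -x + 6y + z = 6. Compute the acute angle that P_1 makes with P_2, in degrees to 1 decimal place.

54.4

PQ = (-8, -12, -6), PR = (-12, -21, -12); a normal to P_1 is PQ × PR = (18, -24, 24).
Using P: P_1 has equation 18x - 24y + 24z = 96.
cos θ = |n₁·n₂| / (|n₁||n₂|) = |-138| / (√1476 · √38).
θ = arccos(0.58270) ≈ 54.4°.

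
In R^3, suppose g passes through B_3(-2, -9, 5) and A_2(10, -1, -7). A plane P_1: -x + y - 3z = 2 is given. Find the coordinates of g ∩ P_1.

(7, -3, -4)

A direction vector for g is A_2 − B_3 = (12, 8, -12).
Substitute r = (-2, -9, 5) + t(12, 8, -12) into the plane: -22 + 32t = 2, so t = 3/4.
Intersection: (-2, -9, 5) + (3/4)·(12, 8, -12) = (7, -3, -4).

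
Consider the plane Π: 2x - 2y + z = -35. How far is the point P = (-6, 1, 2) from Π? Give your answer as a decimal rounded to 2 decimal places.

n·P − d = (2)·(-6) + (-2)·(1) + (1)·(2) − (-35) = 23; |n| = √9.
Distance = |23| / √9 = 23/√9 ≈ 7.67.

7.67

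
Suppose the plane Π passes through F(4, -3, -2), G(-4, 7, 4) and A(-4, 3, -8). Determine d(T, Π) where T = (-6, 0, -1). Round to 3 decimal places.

5.047

FG = (-8, 10, 6), FA = (-8, 6, -6); a normal to Π is FG × FA = (-96, -96, 32).
Using F: Π has equation -96x - 96y + 32z = -160.
n·T − d = (-96)·(-6) + (-96)·(0) + (32)·(-1) − (-160) = 704; |n| = √19456.
Distance = |704| / √19456 = 704/√19456 ≈ 5.047.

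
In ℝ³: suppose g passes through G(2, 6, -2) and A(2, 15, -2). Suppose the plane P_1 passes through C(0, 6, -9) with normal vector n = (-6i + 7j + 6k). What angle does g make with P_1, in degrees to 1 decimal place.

39.5

A direction vector for g is A − G = (0, 9, 0).
P_1: n·r = n·C gives -6x + 7y + 6z = -12.
sin θ = |n·v| / (|n||v|) = |63| / (√121 · √81) = 0.63636.
θ ≈ 39.5°.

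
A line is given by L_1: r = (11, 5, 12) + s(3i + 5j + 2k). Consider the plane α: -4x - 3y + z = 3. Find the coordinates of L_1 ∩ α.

Substitute r = (11, 5, 12) + t(3, 5, 2) into the plane: -47 + (-25)t = 3, so t = -2.
Intersection: (11, 5, 12) + (-2)·(3, 5, 2) = (5, -5, 8).

(5, -5, 8)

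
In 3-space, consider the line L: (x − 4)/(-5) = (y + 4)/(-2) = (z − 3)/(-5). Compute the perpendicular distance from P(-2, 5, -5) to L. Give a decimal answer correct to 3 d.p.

L has direction (-5, -2, -5) through (4, -4, 3).
Taking (4, -4, 3) on L with direction v = (-5, -2, -5): w = P − (4, -4, 3) = (-6, 9, -8), and w × v = (-61, 10, 57).
Distance = |w × v| / |v| = √7070 / √54 ≈ 11.442.

11.442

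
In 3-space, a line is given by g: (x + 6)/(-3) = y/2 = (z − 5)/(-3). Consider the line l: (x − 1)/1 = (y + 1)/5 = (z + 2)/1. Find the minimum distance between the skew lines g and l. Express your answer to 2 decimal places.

9.90

g has direction (-3, 2, -3) through (-6, 0, 5).
l has direction (1, 5, 1) through (1, -1, -2).
Common perpendicular direction n = (-3, 2, -3) × (1, 5, 1) = (17, 0, -17).
With w = (1, -1, -2) − (-6, 0, 5) = (7, -1, -7), w · n = 238.
Distance = |w · n| / |n| = |238| / √578 ≈ 9.90.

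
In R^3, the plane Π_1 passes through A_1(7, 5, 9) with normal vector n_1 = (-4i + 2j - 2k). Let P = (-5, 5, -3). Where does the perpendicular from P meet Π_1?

(7, -1, 3)

Π_1: n_1·r = n_1·A_1 gives -4x + 2y - 2z = -36.
Foot = P − λn with λ = (n·P − d)/|n|² = (36 − (-36))/24 = 3.
Foot = (-5, 5, -3) − 3·(-4, 2, -2) = (7, -1, 3).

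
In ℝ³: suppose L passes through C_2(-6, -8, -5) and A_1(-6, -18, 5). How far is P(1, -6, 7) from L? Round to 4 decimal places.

A direction vector for L is A_1 − C_2 = (0, -10, 10).
Taking (-6, -8, -5) on L with direction v = (0, -10, 10): w = P − (-6, -8, -5) = (7, 2, 12), and w × v = (140, -70, -70).
Distance = |w × v| / |v| = √29400 / √200 ≈ 12.1244.

12.1244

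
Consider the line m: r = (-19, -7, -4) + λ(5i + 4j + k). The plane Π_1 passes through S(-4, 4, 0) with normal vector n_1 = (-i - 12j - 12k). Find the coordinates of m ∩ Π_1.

Π_1: n_1·r = n_1·S gives -x - 12y - 12z = -44.
Substitute r = (-19, -7, -4) + t(5, 4, 1) into the plane: 151 + (-65)t = -44, so t = 3.
Intersection: (-19, -7, -4) + 3·(5, 4, 1) = (-4, 5, -1).

(-4, 5, -1)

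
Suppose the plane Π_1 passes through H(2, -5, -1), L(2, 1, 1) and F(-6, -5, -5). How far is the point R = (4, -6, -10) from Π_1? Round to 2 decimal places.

8.29

HL = (0, 6, 2), HF = (-8, 0, -4); a normal to Π_1 is HL × HF = (-24, -16, 48).
Using H: Π_1 has equation -24x - 16y + 48z = -16.
n·R − d = (-24)·(4) + (-16)·(-6) + (48)·(-10) − (-16) = -464; |n| = √3136.
Distance = |-464| / √3136 = 464/√3136 ≈ 8.29.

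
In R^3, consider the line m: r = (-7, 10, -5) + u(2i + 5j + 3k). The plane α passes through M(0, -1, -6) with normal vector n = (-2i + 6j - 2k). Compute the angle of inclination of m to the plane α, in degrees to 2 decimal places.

29.28

α: n·r = n·M gives -2x + 6y - 2z = 6.
sin θ = |n·v| / (|n||v|) = |20| / (√44 · √38) = 0.48912.
θ ≈ 29.28°.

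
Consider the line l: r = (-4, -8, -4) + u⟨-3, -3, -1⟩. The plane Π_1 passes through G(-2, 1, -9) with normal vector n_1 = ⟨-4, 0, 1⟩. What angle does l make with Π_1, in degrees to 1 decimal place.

Π_1: n_1·r = n_1·G gives -4x + z = -1.
sin θ = |n·v| / (|n||v|) = |11| / (√17 · √19) = 0.61206.
θ ≈ 37.7°.

37.7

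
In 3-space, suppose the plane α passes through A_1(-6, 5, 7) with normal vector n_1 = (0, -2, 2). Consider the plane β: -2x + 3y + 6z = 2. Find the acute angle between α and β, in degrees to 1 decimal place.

α: n_1·r = n_1·A_1 gives -2y + 2z = 4.
cos θ = |n₁·n₂| / (|n₁||n₂|) = |6| / (√8 · √49).
θ = arccos(0.30305) ≈ 72.4°.

72.4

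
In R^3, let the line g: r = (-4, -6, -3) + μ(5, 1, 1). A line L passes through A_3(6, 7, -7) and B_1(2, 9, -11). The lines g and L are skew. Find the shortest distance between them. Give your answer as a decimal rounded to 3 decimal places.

A direction vector for L is B_1 − A_3 = (-4, 2, -4).
Common perpendicular direction n = (5, 1, 1) × (-4, 2, -4) = (-6, 16, 14).
With w = (6, 7, -7) − (-4, -6, -3) = (10, 13, -4), w · n = 92.
Distance = |w · n| / |n| = |92| / √488 ≈ 4.165.

4.165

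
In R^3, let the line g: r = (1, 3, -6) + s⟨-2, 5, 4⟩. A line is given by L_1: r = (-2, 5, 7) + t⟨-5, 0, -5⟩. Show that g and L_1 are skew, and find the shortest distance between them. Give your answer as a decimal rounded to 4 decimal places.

Common perpendicular direction n = (-2, 5, 4) × (-5, 0, -5) = (-25, -30, 25).
With w = (-2, 5, 7) − (1, 3, -6) = (-3, 2, 13), w · n = 340.
Since n ≠ 0 the lines are not parallel, and w · n = 340 ≠ 0 so they do not intersect; hence they are skew.
Distance = |w · n| / |n| = |340| / √2150 ≈ 7.3326.

7.3326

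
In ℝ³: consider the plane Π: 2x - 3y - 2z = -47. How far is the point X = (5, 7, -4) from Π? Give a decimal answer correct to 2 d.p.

10.67

n·X − d = (2)·(5) + (-3)·(7) + (-2)·(-4) − (-47) = 44; |n| = √17.
Distance = |44| / √17 = 44/√17 ≈ 10.67.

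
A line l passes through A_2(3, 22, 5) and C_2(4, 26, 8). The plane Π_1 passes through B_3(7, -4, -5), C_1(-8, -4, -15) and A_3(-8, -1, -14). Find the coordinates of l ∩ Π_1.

A direction vector for l is C_2 − A_2 = (1, 4, 3).
B_3C_1 = (-15, 0, -10), B_3A_3 = (-15, 3, -9); a normal to Π_1 is B_3C_1 × B_3A_3 = (30, 15, -45).
Using B_3: Π_1 has equation 30x + 15y - 45z = 375.
Substitute r = (3, 22, 5) + t(1, 4, 3) into the plane: 195 + (-45)t = 375, so t = -4.
Intersection: (3, 22, 5) + (-4)·(1, 4, 3) = (-1, 6, -7).

(-1, 6, -7)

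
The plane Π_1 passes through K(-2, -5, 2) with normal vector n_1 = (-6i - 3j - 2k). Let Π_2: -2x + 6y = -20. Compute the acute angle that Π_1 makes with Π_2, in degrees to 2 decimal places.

82.21

Π_1: n_1·r = n_1·K gives -6x - 3y - 2z = 23.
cos θ = |n₁·n₂| / (|n₁||n₂|) = |-6| / (√49 · √40).
θ = arccos(0.13553) ≈ 82.21°.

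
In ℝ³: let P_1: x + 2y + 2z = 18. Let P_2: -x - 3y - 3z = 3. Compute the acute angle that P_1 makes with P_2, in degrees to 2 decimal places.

cos θ = |n₁·n₂| / (|n₁||n₂|) = |-13| / (√9 · √19).
θ = arccos(0.99413) ≈ 6.21°.

6.21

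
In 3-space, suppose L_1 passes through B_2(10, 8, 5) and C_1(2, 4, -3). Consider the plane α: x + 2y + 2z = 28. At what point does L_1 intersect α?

(8, 7, 3)

A direction vector for L_1 is C_1 − B_2 = (-8, -4, -8).
Substitute r = (10, 8, 5) + t(-8, -4, -8) into the plane: 36 + (-32)t = 28, so t = 1/4.
Intersection: (10, 8, 5) + (1/4)·(-8, -4, -8) = (8, 7, 3).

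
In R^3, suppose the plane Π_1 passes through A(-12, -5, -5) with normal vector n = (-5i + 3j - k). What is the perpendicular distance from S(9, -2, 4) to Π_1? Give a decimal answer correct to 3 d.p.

Π_1: n·r = n·A gives -5x + 3y - z = 50.
n·S − d = (-5)·(9) + (3)·(-2) + (-1)·(4) − 50 = -105; |n| = √35.
Distance = |-105| / √35 = 105/√35 ≈ 17.748.

17.748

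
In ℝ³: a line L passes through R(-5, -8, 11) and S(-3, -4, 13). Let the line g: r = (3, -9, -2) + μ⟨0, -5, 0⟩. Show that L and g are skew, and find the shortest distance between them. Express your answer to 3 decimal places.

A direction vector for L is S − R = (2, 4, 2).
Common perpendicular direction n = (2, 4, 2) × (0, -5, 0) = (10, 0, -10).
With w = (3, -9, -2) − (-5, -8, 11) = (8, -1, -13), w · n = 210.
Since n ≠ 0 the lines are not parallel, and w · n = 210 ≠ 0 so they do not intersect; hence they are skew.
Distance = |w · n| / |n| = |210| / √200 ≈ 14.849.

14.849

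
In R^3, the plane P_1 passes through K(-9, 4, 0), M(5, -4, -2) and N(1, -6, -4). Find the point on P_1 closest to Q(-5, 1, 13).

KM = (14, -8, -2), KN = (10, -10, -4); a normal to P_1 is KM × KN = (12, 36, -60).
Using K: P_1 has equation 12x + 36y - 60z = 36.
Foot = Q − λn with λ = (n·Q − d)/|n|² = (-804 − 36)/5040 = -1/6.
Foot = (-5, 1, 13) − (-1/6)·(12, 36, -60) = (-3, 7, 3).

(-3, 7, 3)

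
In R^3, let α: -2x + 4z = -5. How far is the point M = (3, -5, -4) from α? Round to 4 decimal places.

n·M − d = (-2)·(3) + (0)·(-5) + (4)·(-4) − (-5) = -17; |n| = √20.
Distance = |-17| / √20 = 17/√20 ≈ 3.8013.

3.8013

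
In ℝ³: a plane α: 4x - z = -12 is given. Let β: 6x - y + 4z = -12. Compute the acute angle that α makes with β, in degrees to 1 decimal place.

48.2

cos θ = |n₁·n₂| / (|n₁||n₂|) = |20| / (√17 · √53).
θ = arccos(0.66630) ≈ 48.2°.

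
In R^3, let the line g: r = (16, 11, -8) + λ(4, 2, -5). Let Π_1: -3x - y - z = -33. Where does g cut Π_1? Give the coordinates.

(8, 7, 2)

Substitute r = (16, 11, -8) + t(4, 2, -5) into the plane: -51 + (-9)t = -33, so t = -2.
Intersection: (16, 11, -8) + (-2)·(4, 2, -5) = (8, 7, 2).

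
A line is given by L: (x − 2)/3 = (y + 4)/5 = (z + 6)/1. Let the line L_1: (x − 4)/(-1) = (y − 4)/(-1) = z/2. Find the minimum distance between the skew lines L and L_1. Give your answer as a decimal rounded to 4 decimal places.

1.6678

L has direction (3, 5, 1) through (2, -4, -6).
L_1 has direction (-1, -1, 2) through (4, 4, 0).
Common perpendicular direction n = (3, 5, 1) × (-1, -1, 2) = (11, -7, 2).
With w = (4, 4, 0) − (2, -4, -6) = (2, 8, 6), w · n = -22.
Distance = |w · n| / |n| = |-22| / √174 ≈ 1.6678.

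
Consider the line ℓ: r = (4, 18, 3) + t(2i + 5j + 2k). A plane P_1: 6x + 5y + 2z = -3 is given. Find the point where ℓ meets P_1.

Substitute r = (4, 18, 3) + t(2, 5, 2) into the plane: 120 + 41t = -3, so t = -3.
Intersection: (4, 18, 3) + (-3)·(2, 5, 2) = (-2, 3, -3).

(-2, 3, -3)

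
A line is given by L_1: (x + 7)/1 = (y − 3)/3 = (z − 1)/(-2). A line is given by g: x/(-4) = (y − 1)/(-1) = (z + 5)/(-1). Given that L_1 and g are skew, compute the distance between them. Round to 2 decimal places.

7.90

L_1 has direction (1, 3, -2) through (-7, 3, 1).
g has direction (-4, -1, -1) through (0, 1, -5).
Common perpendicular direction n = (1, 3, -2) × (-4, -1, -1) = (-5, 9, 11).
With w = (0, 1, -5) − (-7, 3, 1) = (7, -2, -6), w · n = -119.
Distance = |w · n| / |n| = |-119| / √227 ≈ 7.90.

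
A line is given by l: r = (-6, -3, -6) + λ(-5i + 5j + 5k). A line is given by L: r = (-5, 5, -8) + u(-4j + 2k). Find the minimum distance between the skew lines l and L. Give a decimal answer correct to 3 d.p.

1.871

Common perpendicular direction n = (-5, 5, 5) × (0, -4, 2) = (30, 10, 20).
With w = (-5, 5, -8) − (-6, -3, -6) = (1, 8, -2), w · n = 70.
Distance = |w · n| / |n| = |70| / √1400 ≈ 1.871.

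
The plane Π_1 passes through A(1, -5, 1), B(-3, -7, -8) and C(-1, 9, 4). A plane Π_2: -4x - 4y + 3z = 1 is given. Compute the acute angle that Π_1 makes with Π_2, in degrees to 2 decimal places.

AB = (-4, -2, -9), AC = (-2, 14, 3); a normal to Π_1 is AB × AC = (120, 30, -60).
Using A: Π_1 has equation 120x + 30y - 60z = -90.
cos θ = |n₁·n₂| / (|n₁||n₂|) = |-780| / (√18900 · √41).
θ = arccos(0.88608) ≈ 27.62°.

27.62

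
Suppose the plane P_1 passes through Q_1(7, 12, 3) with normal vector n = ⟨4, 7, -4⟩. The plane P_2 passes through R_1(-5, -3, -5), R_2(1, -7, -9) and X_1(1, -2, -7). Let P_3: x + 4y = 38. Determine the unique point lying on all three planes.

(6, 8, -5)

P_1: n·r = n·Q_1 gives 4x + 7y - 4z = 100.
R_1R_2 = (6, -4, -4), R_1X_1 = (6, 1, -2); a normal to P_2 is R_1R_2 × R_1X_1 = (12, -12, 30).
Using R_1: P_2 has equation 12x - 12y + 30z = -174.
Solving the 3×3 linear system 4x + 7y - 4z = 100, 12x - 12y + 30z = -174, x + 4y = 38 (e.g. by elimination or Cramer's rule, determinant = -510) gives (6, 8, -5).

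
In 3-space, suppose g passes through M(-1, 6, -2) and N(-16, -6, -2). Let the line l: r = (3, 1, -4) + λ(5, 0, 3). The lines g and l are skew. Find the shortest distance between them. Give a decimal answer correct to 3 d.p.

A direction vector for g is N − M = (-15, -12, 0).
Common perpendicular direction n = (-15, -12, 0) × (5, 0, 3) = (-36, 45, 60).
With w = (3, 1, -4) − (-1, 6, -2) = (4, -5, -2), w · n = -489.
Distance = |w · n| / |n| = |-489| / √6921 ≈ 5.878.

5.878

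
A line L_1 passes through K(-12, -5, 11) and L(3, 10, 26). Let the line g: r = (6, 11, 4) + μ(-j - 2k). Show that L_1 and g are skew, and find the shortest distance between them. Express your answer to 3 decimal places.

8.573

A direction vector for L_1 is L − K = (15, 15, 15).
Common perpendicular direction n = (15, 15, 15) × (0, -1, -2) = (-15, 30, -15).
With w = (6, 11, 4) − (-12, -5, 11) = (18, 16, -7), w · n = 315.
Since n ≠ 0 the lines are not parallel, and w · n = 315 ≠ 0 so they do not intersect; hence they are skew.
Distance = |w · n| / |n| = |315| / √1350 ≈ 8.573.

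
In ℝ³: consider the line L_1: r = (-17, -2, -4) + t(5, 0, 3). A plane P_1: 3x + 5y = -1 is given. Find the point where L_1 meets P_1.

Substitute r = (-17, -2, -4) + t(5, 0, 3) into the plane: -61 + 15t = -1, so t = 4.
Intersection: (-17, -2, -4) + 4·(5, 0, 3) = (3, -2, 8).

(3, -2, 8)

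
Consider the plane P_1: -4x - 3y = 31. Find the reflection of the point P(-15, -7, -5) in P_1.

(1, 5, -5)

λ = (n·P − d)/|n|² = (81 − 31)/25 = 2.
Reflection = P − 2λn = (-15, -7, -5) − 4·(-4, -3, 0) = (1, 5, -5).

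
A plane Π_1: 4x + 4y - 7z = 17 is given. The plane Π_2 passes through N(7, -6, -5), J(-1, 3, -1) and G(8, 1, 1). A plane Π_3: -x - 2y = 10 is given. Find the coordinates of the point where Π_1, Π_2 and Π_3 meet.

(-6, -2, -7)

NJ = (-8, 9, 4), NG = (1, 7, 6); a normal to Π_2 is NJ × NG = (26, 52, -65).
Using N: Π_2 has equation 26x + 52y - 65z = 195.
Solving the 3×3 linear system 4x + 4y - 7z = 17, 26x + 52y - 65z = 195, -x - 2y = 10 (e.g. by elimination or Cramer's rule, determinant = -260) gives (-6, -2, -7).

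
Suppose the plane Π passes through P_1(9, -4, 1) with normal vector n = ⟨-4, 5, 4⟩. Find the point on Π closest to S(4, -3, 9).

Π: n·r = n·P_1 gives -4x + 5y + 4z = -52.
Foot = S − λn with λ = (n·S − d)/|n|² = (5 − (-52))/57 = 1.
Foot = (4, -3, 9) − 1·(-4, 5, 4) = (8, -8, 5).

(8, -8, 5)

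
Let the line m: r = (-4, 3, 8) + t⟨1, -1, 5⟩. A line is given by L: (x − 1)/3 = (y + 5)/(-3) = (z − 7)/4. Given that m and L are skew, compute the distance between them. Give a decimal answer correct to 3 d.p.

L has direction (3, -3, 4) through (1, -5, 7).
Common perpendicular direction n = (1, -1, 5) × (3, -3, 4) = (11, 11, 0).
With w = (1, -5, 7) − (-4, 3, 8) = (5, -8, -1), w · n = -33.
Distance = |w · n| / |n| = |-33| / √242 ≈ 2.121.

2.121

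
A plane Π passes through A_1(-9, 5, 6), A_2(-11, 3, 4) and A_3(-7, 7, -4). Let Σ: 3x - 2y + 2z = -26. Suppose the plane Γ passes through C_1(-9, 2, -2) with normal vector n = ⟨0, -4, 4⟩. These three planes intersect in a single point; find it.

A_1A_2 = (-2, -2, -2), A_1A_3 = (2, 2, -10); a normal to Π is A_1A_2 × A_1A_3 = (24, -24, 0).
Using A_1: Π has equation 24x - 24y = -336.
Γ: n·r = n·C_1 gives -4y + 4z = -16.
Solving the 3×3 linear system 24x - 24y = -336, 3x - 2y + 2z = -26, -4y + 4z = -16 (e.g. by elimination or Cramer's rule, determinant = 288) gives (-6, 8, 4).

(-6, 8, 4)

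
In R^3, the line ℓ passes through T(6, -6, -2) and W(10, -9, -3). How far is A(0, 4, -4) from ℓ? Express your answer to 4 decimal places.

6.0000

A direction vector for ℓ is W − T = (4, -3, -1).
Taking (6, -6, -2) on ℓ with direction v = (4, -3, -1): w = A − (6, -6, -2) = (-6, 10, -2), and w × v = (-16, -14, -22).
Distance = |w × v| / |v| = √936 / √26 ≈ 6.0000.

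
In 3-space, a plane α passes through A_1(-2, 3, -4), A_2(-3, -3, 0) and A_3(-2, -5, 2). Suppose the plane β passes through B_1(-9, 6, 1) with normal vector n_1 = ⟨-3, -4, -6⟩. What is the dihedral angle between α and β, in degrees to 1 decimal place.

A_1A_2 = (-1, -6, 4), A_1A_3 = (0, -8, 6); a normal to α is A_1A_2 × A_1A_3 = (-4, 6, 8).
Using A_1: α has equation -4x + 6y + 8z = -6.
β: n_1·r = n_1·B_1 gives -3x - 4y - 6z = -3.
cos θ = |n₁·n₂| / (|n₁||n₂|) = |-60| / (√116 · √61).
θ = arccos(0.71328) ≈ 44.5°.

44.5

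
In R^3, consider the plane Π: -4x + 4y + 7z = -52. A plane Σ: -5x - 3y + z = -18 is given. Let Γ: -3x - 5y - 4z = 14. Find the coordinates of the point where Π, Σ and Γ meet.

Solving the 3×3 linear system -4x + 4y + 7z = -52, -5x - 3y + z = -18, -3x - 5y - 4z = 14 (e.g. by elimination or Cramer's rule, determinant = -48) gives (4, -2, -4).

(4, -2, -4)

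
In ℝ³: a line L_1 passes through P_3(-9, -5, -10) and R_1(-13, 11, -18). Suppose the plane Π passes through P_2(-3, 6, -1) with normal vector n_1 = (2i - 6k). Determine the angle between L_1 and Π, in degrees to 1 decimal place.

A direction vector for L_1 is R_1 − P_3 = (-4, 16, -8).
Π: n_1·r = n_1·P_2 gives 2x - 6z = 0.
sin θ = |n·v| / (|n||v|) = |40| / (√40 · √336) = 0.34503.
θ ≈ 20.2°.

20.2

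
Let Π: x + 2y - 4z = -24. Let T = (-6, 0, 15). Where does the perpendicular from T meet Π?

Foot = T − λn with λ = (n·T − d)/|n|² = (-66 − (-24))/21 = -2.
Foot = (-6, 0, 15) − (-2)·(1, 2, -4) = (-4, 4, 7).

(-4, 4, 7)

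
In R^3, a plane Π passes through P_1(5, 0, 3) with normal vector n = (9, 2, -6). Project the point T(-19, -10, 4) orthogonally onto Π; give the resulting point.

(-1, -6, -8)

Π: n·r = n·P_1 gives 9x + 2y - 6z = 27.
Foot = T − λn with λ = (n·T − d)/|n|² = (-215 − 27)/121 = -2.
Foot = (-19, -10, 4) − (-2)·(9, 2, -6) = (-1, -6, -8).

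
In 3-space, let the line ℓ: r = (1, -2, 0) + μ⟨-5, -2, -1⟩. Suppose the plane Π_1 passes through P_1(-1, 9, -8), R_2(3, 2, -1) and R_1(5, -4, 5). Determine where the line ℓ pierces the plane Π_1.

(6, 0, 1)

P_1R_2 = (4, -7, 7), P_1R_1 = (6, -13, 13); a normal to Π_1 is P_1R_2 × P_1R_1 = (0, -10, -10).
Using P_1: Π_1 has equation -10y - 10z = -10.
Substitute r = (1, -2, 0) + t(-5, -2, -1) into the plane: 20 + 30t = -10, so t = -1.
Intersection: (1, -2, 0) + (-1)·(-5, -2, -1) = (6, 0, 1).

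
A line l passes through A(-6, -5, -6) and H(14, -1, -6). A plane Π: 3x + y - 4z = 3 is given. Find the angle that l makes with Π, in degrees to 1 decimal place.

38.0

A direction vector for l is H − A = (20, 4, 0).
sin θ = |n·v| / (|n||v|) = |64| / (√26 · √416) = 0.61538.
θ ≈ 38.0°.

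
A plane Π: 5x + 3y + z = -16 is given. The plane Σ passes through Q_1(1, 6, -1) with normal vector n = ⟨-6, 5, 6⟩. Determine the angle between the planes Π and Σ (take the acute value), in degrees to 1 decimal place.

81.1

Σ: n·r = n·Q_1 gives -6x + 5y + 6z = 18.
cos θ = |n₁·n₂| / (|n₁||n₂|) = |-9| / (√35 · √97).
θ = arccos(0.15446) ≈ 81.1°.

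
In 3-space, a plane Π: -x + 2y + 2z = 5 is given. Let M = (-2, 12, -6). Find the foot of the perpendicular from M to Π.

(-1, 10, -8)

Foot = M − λn with λ = (n·M − d)/|n|² = (14 − 5)/9 = 1.
Foot = (-2, 12, -6) − 1·(-1, 2, 2) = (-1, 10, -8).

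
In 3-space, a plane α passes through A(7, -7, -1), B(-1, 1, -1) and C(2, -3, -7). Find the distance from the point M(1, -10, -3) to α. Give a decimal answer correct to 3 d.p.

AB = (-8, 8, 0), AC = (-5, 4, -6); a normal to α is AB × AC = (-48, -48, 8).
Using A: α has equation -48x - 48y + 8z = -8.
n·M − d = (-48)·(1) + (-48)·(-10) + (8)·(-3) − (-8) = 416; |n| = √4672.
Distance = |416| / √4672 = 416/√4672 ≈ 6.086.

6.086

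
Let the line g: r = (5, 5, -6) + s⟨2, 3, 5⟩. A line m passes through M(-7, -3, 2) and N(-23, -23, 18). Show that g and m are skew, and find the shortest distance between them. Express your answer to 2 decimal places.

A direction vector for m is N − M = (-16, -20, 16).
Common perpendicular direction n = (2, 3, 5) × (-16, -20, 16) = (148, -112, 8).
With w = (-7, -3, 2) − (5, 5, -6) = (-12, -8, 8), w · n = -816.
Since n ≠ 0 the lines are not parallel, and w · n = -816 ≠ 0 so they do not intersect; hence they are skew.
Distance = |w · n| / |n| = |-816| / √34512 ≈ 4.39.

4.39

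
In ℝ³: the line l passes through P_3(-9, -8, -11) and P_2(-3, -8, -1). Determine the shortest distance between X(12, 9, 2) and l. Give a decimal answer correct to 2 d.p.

20.42

A direction vector for l is P_2 − P_3 = (6, 0, 10).
Taking (-9, -8, -11) on l with direction v = (6, 0, 10): w = X − (-9, -8, -11) = (21, 17, 13), and w × v = (170, -132, -102).
Distance = |w × v| / |v| = √56728 / √136 ≈ 20.42.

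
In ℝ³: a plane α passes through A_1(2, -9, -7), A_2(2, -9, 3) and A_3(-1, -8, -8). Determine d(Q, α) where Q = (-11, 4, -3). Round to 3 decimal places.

8.222

A_1A_2 = (0, 0, 10), A_1A_3 = (-3, 1, -1); a normal to α is A_1A_2 × A_1A_3 = (-10, -30, 0).
Using A_1: α has equation -10x - 30y = 250.
n·Q − d = (-10)·(-11) + (-30)·(4) + (0)·(-3) − 250 = -260; |n| = √1000.
Distance = |-260| / √1000 = 260/√1000 ≈ 8.222.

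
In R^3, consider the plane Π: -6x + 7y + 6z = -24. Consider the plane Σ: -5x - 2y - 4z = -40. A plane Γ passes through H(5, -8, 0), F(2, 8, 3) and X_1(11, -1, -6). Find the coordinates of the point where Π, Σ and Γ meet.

HF = (-3, 16, 3), HX_1 = (6, 7, -6); a normal to Γ is HF × HX_1 = (-117, 0, -117).
Using H: Γ has equation -117x - 117z = -585.
Solving the 3×3 linear system -6x + 7y + 6z = -24, -5x - 2y - 4z = -40, -117x - 117z = -585 (e.g. by elimination or Cramer's rule, determinant = -3627) gives (8, 6, -3).

(8, 6, -3)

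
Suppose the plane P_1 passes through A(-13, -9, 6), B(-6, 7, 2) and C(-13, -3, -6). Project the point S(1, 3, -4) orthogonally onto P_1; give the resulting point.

AB = (7, 16, -4), AC = (0, 6, -12); a normal to P_1 is AB × AC = (-168, 84, 42).
Using A: P_1 has equation -168x + 84y + 42z = 1680.
Foot = S − λn with λ = (n·S − d)/|n|² = (-84 − 1680)/37044 = -1/21.
Foot = (1, 3, -4) − (-1/21)·(-168, 84, 42) = (-7, 7, -2).

(-7, 7, -2)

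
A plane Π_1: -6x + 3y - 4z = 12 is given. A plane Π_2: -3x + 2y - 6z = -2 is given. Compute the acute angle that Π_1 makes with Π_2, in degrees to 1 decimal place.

cos θ = |n₁·n₂| / (|n₁||n₂|) = |48| / (√61 · √49).
θ = arccos(0.87797) ≈ 28.6°.

28.6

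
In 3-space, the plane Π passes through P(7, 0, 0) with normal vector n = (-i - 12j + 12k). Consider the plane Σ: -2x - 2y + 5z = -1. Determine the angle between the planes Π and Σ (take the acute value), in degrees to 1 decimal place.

28.3

Π: n·r = n·P gives -x - 12y + 12z = -7.
cos θ = |n₁·n₂| / (|n₁||n₂|) = |86| / (√289 · √33).
θ = arccos(0.88063) ≈ 28.3°.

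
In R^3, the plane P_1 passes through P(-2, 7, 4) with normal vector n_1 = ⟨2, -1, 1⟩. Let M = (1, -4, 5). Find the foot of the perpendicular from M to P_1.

(-5, -1, 2)

P_1: n_1·r = n_1·P gives 2x - y + z = -7.
Foot = M − λn with λ = (n·M − d)/|n|² = (11 − (-7))/6 = 3.
Foot = (1, -4, 5) − 3·(2, -1, 1) = (-5, -1, 2).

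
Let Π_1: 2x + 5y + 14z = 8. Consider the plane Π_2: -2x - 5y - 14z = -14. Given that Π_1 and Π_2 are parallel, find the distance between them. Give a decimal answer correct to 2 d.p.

0.40

Rescale Π_2 by 1/(-1): 2x + 5y + 14z = 14. Then distance = |8 − 14| / √225 ≈ 0.40.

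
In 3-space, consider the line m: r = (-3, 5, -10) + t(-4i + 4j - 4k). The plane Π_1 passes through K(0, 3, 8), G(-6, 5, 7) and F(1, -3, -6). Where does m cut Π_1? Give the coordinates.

KG = (-6, 2, -1), KF = (1, -6, -14); a normal to Π_1 is KG × KF = (-34, -85, 34).
Using K: Π_1 has equation -34x - 85y + 34z = 17.
Substitute r = (-3, 5, -10) + t(-4, 4, -4) into the plane: -663 + (-340)t = 17, so t = -2.
Intersection: (-3, 5, -10) + (-2)·(-4, 4, -4) = (5, -3, -2).

(5, -3, -2)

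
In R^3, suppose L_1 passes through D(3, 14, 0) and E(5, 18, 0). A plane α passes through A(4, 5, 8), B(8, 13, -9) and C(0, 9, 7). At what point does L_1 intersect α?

(2, 12, 0)

A direction vector for L_1 is E − D = (2, 4, 0).
AB = (4, 8, -17), AC = (-4, 4, -1); a normal to α is AB × AC = (60, 72, 48).
Using A: α has equation 60x + 72y + 48z = 984.
Substitute r = (3, 14, 0) + t(2, 4, 0) into the plane: 1188 + 408t = 984, so t = -1/2.
Intersection: (3, 14, 0) + (-1/2)·(2, 4, 0) = (2, 12, 0).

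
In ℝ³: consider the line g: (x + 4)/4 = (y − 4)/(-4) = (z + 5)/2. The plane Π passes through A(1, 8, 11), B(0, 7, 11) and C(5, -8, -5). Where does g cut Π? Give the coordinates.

(4, -4, -1)

g has direction (4, -4, 2) through (-4, 4, -5).
AB = (-1, -1, 0), AC = (4, -16, -16); a normal to Π is AB × AC = (16, -16, 20).
Using A: Π has equation 16x - 16y + 20z = 108.
Substitute r = (-4, 4, -5) + t(4, -4, 2) into the plane: -228 + 168t = 108, so t = 2.
Intersection: (-4, 4, -5) + 2·(4, -4, 2) = (4, -4, -1).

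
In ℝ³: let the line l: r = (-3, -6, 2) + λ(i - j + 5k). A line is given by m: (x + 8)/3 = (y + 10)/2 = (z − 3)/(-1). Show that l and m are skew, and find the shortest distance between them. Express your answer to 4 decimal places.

m has direction (3, 2, -1) through (-8, -10, 3).
Common perpendicular direction n = (1, -1, 5) × (3, 2, -1) = (-9, 16, 5).
With w = (-8, -10, 3) − (-3, -6, 2) = (-5, -4, 1), w · n = -14.
Since n ≠ 0 the lines are not parallel, and w · n = -14 ≠ 0 so they do not intersect; hence they are skew.
Distance = |w · n| / |n| = |-14| / √362 ≈ 0.7358.

0.7358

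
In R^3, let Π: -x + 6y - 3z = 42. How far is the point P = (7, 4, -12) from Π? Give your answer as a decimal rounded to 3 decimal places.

n·P − d = (-1)·(7) + (6)·(4) + (-3)·(-12) − 42 = 11; |n| = √46.
Distance = |11| / √46 = 11/√46 ≈ 1.622.

1.622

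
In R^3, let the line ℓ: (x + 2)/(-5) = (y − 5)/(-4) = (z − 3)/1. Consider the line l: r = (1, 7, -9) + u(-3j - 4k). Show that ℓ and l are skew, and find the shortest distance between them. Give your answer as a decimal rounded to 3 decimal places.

5.191

ℓ has direction (-5, -4, 1) through (-2, 5, 3).
Common perpendicular direction n = (-5, -4, 1) × (0, -3, -4) = (19, -20, 15).
With w = (1, 7, -9) − (-2, 5, 3) = (3, 2, -12), w · n = -163.
Since n ≠ 0 the lines are not parallel, and w · n = -163 ≠ 0 so they do not intersect; hence they are skew.
Distance = |w · n| / |n| = |-163| / √986 ≈ 5.191.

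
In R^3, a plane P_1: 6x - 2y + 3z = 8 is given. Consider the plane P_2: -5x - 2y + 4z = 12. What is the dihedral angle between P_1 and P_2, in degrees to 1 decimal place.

72.7

cos θ = |n₁·n₂| / (|n₁||n₂|) = |-14| / (√49 · √45).
θ = arccos(0.29814) ≈ 72.7°.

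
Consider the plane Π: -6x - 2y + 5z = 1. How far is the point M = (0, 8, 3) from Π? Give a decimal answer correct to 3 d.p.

n·M − d = (-6)·(0) + (-2)·(8) + (5)·(3) − 1 = -2; |n| = √65.
Distance = |-2| / √65 = 2/√65 ≈ 0.248.

0.248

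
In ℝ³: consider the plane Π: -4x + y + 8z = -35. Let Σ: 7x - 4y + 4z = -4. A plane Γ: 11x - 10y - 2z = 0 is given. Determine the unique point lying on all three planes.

Solving the 3×3 linear system -4x + y + 8z = -35, 7x - 4y + 4z = -4, 11x - 10y - 2z = 0 (e.g. by elimination or Cramer's rule, determinant = -342) gives (4, 5, -3).

(4, 5, -3)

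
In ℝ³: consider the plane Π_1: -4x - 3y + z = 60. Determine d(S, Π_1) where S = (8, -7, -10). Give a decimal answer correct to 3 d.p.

15.885

n·S − d = (-4)·(8) + (-3)·(-7) + (1)·(-10) − 60 = -81; |n| = √26.
Distance = |-81| / √26 = 81/√26 ≈ 15.885.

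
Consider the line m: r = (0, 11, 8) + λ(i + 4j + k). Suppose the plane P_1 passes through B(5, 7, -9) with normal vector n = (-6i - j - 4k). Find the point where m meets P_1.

(-3, -1, 5)

P_1: n·r = n·B gives -6x - y - 4z = -1.
Substitute r = (0, 11, 8) + t(1, 4, 1) into the plane: -43 + (-14)t = -1, so t = -3.
Intersection: (0, 11, 8) + (-3)·(1, 4, 1) = (-3, -1, 5).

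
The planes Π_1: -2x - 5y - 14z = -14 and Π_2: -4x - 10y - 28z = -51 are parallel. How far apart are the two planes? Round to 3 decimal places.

0.767

Rescale Π_2 by 1/2: -2x - 5y - 14z = -51/2. Then distance = |-14 − (-51/2)| / √225 ≈ 0.767.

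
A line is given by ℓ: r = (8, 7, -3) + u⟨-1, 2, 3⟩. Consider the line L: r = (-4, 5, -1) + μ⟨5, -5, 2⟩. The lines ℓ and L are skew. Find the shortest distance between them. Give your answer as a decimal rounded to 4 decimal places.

10.4693

Common perpendicular direction n = (-1, 2, 3) × (5, -5, 2) = (19, 17, -5).
With w = (-4, 5, -1) − (8, 7, -3) = (-12, -2, 2), w · n = -272.
Distance = |w · n| / |n| = |-272| / √675 ≈ 10.4693.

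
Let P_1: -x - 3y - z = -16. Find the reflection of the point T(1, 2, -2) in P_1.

(3, 8, 0)

λ = (n·T − d)/|n|² = (-5 − (-16))/11 = 1.
Reflection = T − 2λn = (1, 2, -2) − 2·(-1, -3, -1) = (3, 8, 0).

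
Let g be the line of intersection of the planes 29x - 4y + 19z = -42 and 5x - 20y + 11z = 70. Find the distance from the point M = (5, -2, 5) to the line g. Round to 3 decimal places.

Direction of g: (29, -4, 19) × (5, -20, 11) = (336, -224, -560).
A point on g: solving the two plane equations with x = -5 gives (-5, -2, 5).
Taking (-5, -2, 5) on g with direction v = (336, -224, -560): w = M − (-5, -2, 5) = (10, 0, 0), and w × v = (0, 5600, -2240).
Distance = |w × v| / |v| = √36377600 / √476672 ≈ 8.736.

8.736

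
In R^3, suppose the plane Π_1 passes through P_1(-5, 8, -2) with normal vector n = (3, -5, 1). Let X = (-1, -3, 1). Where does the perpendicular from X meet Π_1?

(-7, 7, -1)

Π_1: n·r = n·P_1 gives 3x - 5y + z = -57.
Foot = X − λn with λ = (n·X − d)/|n|² = (13 − (-57))/35 = 2.
Foot = (-1, -3, 1) − 2·(3, -5, 1) = (-7, 7, -1).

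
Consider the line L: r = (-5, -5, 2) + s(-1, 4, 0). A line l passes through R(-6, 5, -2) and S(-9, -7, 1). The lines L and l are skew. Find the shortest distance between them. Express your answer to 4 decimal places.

2.8889

A direction vector for l is S − R = (-3, -12, 3).
Common perpendicular direction n = (-1, 4, 0) × (-3, -12, 3) = (12, 3, 24).
With w = (-6, 5, -2) − (-5, -5, 2) = (-1, 10, -4), w · n = -78.
Distance = |w · n| / |n| = |-78| / √729 ≈ 2.8889.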